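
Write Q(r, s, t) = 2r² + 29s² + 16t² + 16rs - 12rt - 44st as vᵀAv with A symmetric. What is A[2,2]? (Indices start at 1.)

29

The coefficient of s² in Q is 29, and that is exactly A[2,2].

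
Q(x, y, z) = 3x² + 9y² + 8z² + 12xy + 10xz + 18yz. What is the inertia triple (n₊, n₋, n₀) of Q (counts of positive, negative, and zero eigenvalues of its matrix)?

(1, 1, 1)

The symmetric matrix is A = [[3, 6, 5], [6, 9, 9], [5, 9, 8]].
Symmetric row and column elimination reduces A to a congruent diagonal form with pivots 3, -3, 0.
That gives 1 positive, 1 negative, 1 zero pivots.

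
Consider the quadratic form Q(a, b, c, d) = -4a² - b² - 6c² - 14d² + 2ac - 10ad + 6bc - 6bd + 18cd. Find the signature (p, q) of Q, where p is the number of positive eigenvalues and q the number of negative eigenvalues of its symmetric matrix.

The associated matrix is A = [[-4, 0, 1, -5], [0, -1, 3, -3], [1, 3, -6, 9], [-5, -3, 9, -14]].
An LDLᵀ factorisation of A has diagonal entries -4, -1, 13/4, 10/13.
Counting signs: 2 positive, 2 negative.

(2, 2)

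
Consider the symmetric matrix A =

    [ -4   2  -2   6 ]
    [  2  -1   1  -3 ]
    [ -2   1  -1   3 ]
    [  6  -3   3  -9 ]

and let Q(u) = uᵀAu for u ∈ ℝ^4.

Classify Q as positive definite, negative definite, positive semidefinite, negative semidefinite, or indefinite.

negative semidefinite

Row-reducing A symmetrically gives the diagonal entries -4, 0, 0, 0.
So there are 1 negative, 3 zero pivots.
Hence Q is negative semidefinite.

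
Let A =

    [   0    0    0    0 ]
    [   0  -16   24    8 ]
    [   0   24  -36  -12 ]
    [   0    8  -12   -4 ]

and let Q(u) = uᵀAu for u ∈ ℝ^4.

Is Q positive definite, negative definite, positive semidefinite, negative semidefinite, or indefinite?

negative semidefinite

Symmetric row and column elimination reduces A to a congruent diagonal form with pivots 0, -16, 0, 0.
Counting signs: 1 negative, 3 zero.
Hence Q is negative semidefinite.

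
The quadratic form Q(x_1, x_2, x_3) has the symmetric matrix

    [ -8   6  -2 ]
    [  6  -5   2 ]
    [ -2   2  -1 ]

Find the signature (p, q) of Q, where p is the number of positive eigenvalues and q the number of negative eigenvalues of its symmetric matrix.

(0, 2)

Row-reducing A symmetrically gives the diagonal entries -8, -1/2, 0.
That gives 2 negative, 1 zero pivots.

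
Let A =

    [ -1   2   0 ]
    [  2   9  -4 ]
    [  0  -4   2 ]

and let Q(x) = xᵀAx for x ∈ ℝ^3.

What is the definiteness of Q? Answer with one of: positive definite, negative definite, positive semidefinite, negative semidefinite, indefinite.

indefinite

Congruent diagonalization of A (simultaneous row and column reduction) yields pivots -1, 13, 10/13.
Counting signs: 2 positive, 1 negative.
Hence Q is indefinite.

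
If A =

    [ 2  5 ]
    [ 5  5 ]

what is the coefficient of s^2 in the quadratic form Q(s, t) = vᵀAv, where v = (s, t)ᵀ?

The coefficient of s^2 is the diagonal entry A[1,1] = 2.

2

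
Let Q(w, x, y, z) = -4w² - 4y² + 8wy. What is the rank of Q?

The symmetric matrix is A = [[-4, 0, 4, 0], [0, 0, 0, 0], [4, 0, -4, 0], [0, 0, 0, 0]].
Row-reducing A symmetrically gives the diagonal entries -4, 0, 0, 0.
Counting signs: 1 negative, 3 zero.
The rank is the number of nonzero pivots: 1.

1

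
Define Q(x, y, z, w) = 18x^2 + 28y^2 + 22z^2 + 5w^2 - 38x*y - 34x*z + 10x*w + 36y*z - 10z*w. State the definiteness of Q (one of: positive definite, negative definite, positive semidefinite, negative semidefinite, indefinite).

positive definite

The associated matrix is A = [[18, -19, -17, 5], [-19, 28, 18, 0], [-17, 18, 22, -5], [5, 0, -5, 5]].
Symmetric row and column elimination reduces A to a congruent diagonal form with pivots 18, 143/18, 850/143, 3/34.
Counting signs: 4 positive.
Hence Q is positive definite.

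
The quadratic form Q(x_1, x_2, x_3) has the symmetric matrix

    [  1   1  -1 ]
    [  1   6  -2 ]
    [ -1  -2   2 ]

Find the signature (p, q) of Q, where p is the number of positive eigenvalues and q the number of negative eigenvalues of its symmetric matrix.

(3, 0)

An LDLᵀ factorisation of A has diagonal entries 1, 5, 4/5.
So there are 3 positive pivots.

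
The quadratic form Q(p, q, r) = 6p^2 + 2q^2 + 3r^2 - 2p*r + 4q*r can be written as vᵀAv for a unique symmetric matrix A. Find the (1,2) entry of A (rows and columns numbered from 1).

0

The coefficient of p·q in Q is 0. For a symmetric A this equals A[1,2] + A[2,1] = 2·A[1,2].
So A[1,2] = 0/2 = 0.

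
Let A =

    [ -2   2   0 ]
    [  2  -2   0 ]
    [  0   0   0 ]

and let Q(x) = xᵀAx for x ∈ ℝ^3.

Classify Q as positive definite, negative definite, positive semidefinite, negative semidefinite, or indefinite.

Applying the same elementary operations to the rows and columns of A produces a congruent diagonal matrix with entries -2, 0, 0.
So there are 1 negative, 2 zero pivots.
Hence Q is negative semidefinite.

negative semidefinite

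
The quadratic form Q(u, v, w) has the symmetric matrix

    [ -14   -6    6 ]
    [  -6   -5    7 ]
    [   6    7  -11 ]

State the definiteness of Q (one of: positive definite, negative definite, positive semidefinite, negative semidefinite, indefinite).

negative definite

Leading principal minors: Δ_1 = -14, Δ_2 = 34, Δ_3 = -12.
The signs alternate starting with Δ_1 < 0, so by Sylvester's criterion Q is negative definite.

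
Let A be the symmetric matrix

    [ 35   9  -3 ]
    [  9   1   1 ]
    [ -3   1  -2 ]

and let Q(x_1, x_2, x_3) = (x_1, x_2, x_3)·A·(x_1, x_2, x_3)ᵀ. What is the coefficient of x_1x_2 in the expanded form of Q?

18

The coefficient of x_1x_2 is A[1,2] + A[2,1] = 2·9 = 18.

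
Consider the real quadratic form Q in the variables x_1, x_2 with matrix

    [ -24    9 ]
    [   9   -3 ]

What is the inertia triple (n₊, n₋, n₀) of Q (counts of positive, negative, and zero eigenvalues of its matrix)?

Congruent diagonalization of A (simultaneous row and column reduction) yields pivots -24, 3/8.
So there are 1 positive, 1 negative pivots.

(1, 1, 0)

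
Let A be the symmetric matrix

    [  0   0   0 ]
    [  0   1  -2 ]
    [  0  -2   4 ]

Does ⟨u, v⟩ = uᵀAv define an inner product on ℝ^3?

Symmetric row and column elimination reduces A to a congruent diagonal form with pivots 0, 1, 0.
That gives 1 positive, 2 zero pivots.
Hence Q is positive semidefinite.
⟨·,·⟩ is an inner product exactly when A is positive definite.

no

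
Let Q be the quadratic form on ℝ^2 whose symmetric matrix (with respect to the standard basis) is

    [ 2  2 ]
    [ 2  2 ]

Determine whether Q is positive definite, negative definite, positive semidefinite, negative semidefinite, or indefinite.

For the 2×2 matrix [[2, 2], [2, 2]]: det = 2·2 − (2)² = 0, trace = 4.
det = 0 so one eigenvalue is zero; the form is semidefinite with the sign of the trace.

positive semidefinite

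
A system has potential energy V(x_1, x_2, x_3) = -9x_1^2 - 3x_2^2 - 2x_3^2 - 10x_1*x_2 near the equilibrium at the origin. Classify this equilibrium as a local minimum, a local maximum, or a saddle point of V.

The Hessian at the origin is H = [[-18, -10, 0], [-10, -6, 0], [0, 0, -4]].
Symmetric row and column elimination reduces H to a congruent diagonal form with pivots -18, -4/9, -4.
So there are 3 negative pivots.
H is negative definite, so the origin is a strict local maximum.

local maximum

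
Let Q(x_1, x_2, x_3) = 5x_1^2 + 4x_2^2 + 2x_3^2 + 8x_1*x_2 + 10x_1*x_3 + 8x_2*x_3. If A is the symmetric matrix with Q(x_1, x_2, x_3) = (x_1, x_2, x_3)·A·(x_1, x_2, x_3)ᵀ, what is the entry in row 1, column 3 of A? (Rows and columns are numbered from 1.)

5

The coefficient of x_1·x_3 in Q is 10. For a symmetric A this equals A[1,3] + A[3,1] = 2·A[1,3].
So A[1,3] = 10/2 = 5.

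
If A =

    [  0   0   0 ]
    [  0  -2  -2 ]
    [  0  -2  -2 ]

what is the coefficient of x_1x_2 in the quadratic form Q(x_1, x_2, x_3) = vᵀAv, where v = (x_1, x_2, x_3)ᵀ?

0

The coefficient of x_1x_2 is A[1,2] + A[2,1] = 2·0 = 0.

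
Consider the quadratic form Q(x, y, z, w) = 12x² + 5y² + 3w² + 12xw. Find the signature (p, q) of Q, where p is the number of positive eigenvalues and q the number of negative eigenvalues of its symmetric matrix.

The associated matrix is A = [[12, 0, 0, 6], [0, 5, 0, 0], [0, 0, 0, 0], [6, 0, 0, 3]].
Applying the same elementary operations to the rows and columns of A produces a congruent diagonal matrix with entries 12, 5, 0, 0.
Counting signs: 2 positive, 2 zero.

(2, 0)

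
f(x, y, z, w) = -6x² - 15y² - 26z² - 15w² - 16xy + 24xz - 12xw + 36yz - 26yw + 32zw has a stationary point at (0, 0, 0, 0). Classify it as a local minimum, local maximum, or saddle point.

local maximum

The Hessian at the origin is H = [[-12, -16, 24, -12], [-16, -30, 36, -26], [24, 36, -52, 32], [-12, -26, 32, -30]].
An LDLᵀ factorisation of H has diagonal entries -12, -26/3, -28/13, -8/7.
So there are 4 negative pivots.
H is negative definite, so the origin is a strict local maximum.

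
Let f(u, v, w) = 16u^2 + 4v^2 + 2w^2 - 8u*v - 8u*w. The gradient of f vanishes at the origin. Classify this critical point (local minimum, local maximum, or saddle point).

The Hessian at the origin is H = [[32, -8, -8], [-8, 8, 0], [-8, 0, 4]].
Symmetric row and column elimination reduces H to a congruent diagonal form with pivots 32, 6, 4/3.
That gives 3 positive pivots.
H is positive definite, so the origin is a strict local minimum.

local minimum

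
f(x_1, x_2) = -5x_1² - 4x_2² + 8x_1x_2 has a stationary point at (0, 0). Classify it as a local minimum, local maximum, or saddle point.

The Hessian at the origin is H = [[-10, 8], [8, -8]].
det H = -10·-8 − (8)² = 16 > 0 and H[1,1] = -10 < 0, so H is negative definite.
Therefore the origin is a local maximum.

local maximum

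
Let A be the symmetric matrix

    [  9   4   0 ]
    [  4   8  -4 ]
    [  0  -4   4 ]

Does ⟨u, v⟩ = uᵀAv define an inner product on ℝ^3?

yes

Leading principal minors: Δ_1 = 9, Δ_2 = 56, Δ_3 = 80.
All leading principal minors are positive, so by Sylvester's criterion Q is positive definite.
⟨·,·⟩ is an inner product exactly when A is positive definite.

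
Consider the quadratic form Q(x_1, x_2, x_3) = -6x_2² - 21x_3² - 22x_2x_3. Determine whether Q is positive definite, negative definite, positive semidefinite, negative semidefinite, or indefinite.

negative semidefinite

Write A = [[0, 0, 0], [0, -6, -11], [0, -11, -21]].
Row-reducing A symmetrically gives the diagonal entries 0, -6, -5/6.
So there are 2 negative, 1 zero pivots.
Hence Q is negative semidefinite.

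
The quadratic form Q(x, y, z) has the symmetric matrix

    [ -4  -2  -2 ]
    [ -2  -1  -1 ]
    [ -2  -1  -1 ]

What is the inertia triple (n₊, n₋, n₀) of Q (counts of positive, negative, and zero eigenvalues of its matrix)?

Symmetric row and column elimination reduces A to a congruent diagonal form with pivots -4, 0, 0.
Counting signs: 1 negative, 2 zero.

(0, 1, 2)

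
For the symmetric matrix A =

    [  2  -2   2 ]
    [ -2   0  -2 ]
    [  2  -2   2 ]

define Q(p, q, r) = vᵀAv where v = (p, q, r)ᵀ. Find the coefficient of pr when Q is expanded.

The coefficient of pr is A[1,3] + A[3,1] = 2·2 = 4.

4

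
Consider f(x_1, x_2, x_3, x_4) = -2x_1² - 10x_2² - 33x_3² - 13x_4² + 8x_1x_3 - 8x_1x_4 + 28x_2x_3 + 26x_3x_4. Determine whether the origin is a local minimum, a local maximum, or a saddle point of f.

The Hessian at the origin is H = [[-4, 0, 8, -8], [0, -20, 28, 0], [8, 28, -66, 26], [-8, 0, 26, -26]].
Row-reducing H symmetrically gives the diagonal entries -4, -20, -54/5, -20/27.
That gives 4 negative pivots.
H is negative definite, so the origin is a strict local maximum.

local maximum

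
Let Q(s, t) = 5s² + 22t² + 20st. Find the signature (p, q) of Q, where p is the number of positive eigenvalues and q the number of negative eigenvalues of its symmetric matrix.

(2, 0)

The symmetric matrix is A = [[5, 10], [10, 22]].
Symmetric row and column elimination reduces A to a congruent diagonal form with pivots 5, 2.
So there are 2 positive pivots.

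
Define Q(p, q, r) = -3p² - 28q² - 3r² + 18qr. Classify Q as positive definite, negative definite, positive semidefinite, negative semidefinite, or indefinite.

The symmetric matrix of Q is A = [[-3, 0, 0], [0, -28, 9], [0, 9, -3]].
Leading principal minors: Δ_1 = -3, Δ_2 = 84, Δ_3 = -9.
The signs alternate starting with Δ_1 < 0, so by Sylvester's criterion Q is negative definite.

negative definite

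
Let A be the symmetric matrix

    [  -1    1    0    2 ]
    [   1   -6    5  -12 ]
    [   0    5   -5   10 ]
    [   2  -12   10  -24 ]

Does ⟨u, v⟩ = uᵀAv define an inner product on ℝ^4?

Row-reducing A symmetrically gives the diagonal entries -1, -5, 0, 0.
Counting signs: 2 negative, 2 zero.
Hence Q is negative semidefinite.
⟨·,·⟩ is an inner product exactly when A is positive definite.

no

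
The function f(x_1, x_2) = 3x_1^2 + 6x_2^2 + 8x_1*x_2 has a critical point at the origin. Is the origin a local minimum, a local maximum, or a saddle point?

The Hessian at the origin is H = [[6, 8], [8, 12]].
det H = 6·12 − (8)² = 8 > 0 and H[1,1] = 6 > 0, so H is positive definite.
Therefore the origin is a local minimum.

local minimum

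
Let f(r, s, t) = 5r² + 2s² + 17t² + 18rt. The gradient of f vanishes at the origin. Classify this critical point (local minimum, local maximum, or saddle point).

local minimum

The Hessian at the origin is H = [[10, 0, 18], [0, 4, 0], [18, 0, 34]].
Applying the same elementary operations to the rows and columns of H produces a congruent diagonal matrix with entries 10, 4, 8/5.
So there are 3 positive pivots.
H is positive definite, so the origin is a strict local minimum.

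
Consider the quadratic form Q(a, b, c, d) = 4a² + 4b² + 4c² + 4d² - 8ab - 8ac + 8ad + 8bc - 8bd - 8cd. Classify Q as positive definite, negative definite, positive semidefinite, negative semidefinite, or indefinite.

The symmetric matrix is A = [[4, -4, -4, 4], [-4, 4, 4, -4], [-4, 4, 4, -4], [4, -4, -4, 4]].
Row-reducing A symmetrically gives the diagonal entries 4, 0, 0, 0.
Counting signs: 1 positive, 3 zero.
Hence Q is positive semidefinite.

positive semidefinite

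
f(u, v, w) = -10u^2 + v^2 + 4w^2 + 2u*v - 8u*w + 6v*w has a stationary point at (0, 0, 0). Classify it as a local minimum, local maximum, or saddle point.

saddle point

The Hessian at the origin is H = [[-20, 2, -8], [2, 2, 6], [-8, 6, 8]].
Symmetric row and column elimination reduces H to a congruent diagonal form with pivots -20, 11/5, -12/11.
So there are 1 positive, 2 negative pivots.
H is indefinite, so the origin is a saddle point.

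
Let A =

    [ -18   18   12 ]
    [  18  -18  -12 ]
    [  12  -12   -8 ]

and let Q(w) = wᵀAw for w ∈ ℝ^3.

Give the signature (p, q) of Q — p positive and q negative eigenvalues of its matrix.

Row-reducing A symmetrically gives the diagonal entries -18, 0, 0.
So there are 1 negative, 2 zero pivots.

(0, 1)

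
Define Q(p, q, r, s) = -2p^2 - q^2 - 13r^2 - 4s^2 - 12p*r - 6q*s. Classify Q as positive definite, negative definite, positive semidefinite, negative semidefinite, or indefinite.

indefinite

Write A = [[-2, 0, -6, 0], [0, -1, 0, -3], [-6, 0, -13, 0], [0, -3, 0, -4]].
Applying the same elementary operations to the rows and columns of A produces a congruent diagonal matrix with entries -2, -1, 5, 5.
Counting signs: 2 positive, 2 negative.
Hence Q is indefinite.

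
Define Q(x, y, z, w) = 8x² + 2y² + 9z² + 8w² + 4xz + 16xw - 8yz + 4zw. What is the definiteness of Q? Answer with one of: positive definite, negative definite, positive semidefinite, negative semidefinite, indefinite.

positive semidefinite

Write A = [[8, 0, 2, 8], [0, 2, -4, 0], [2, -4, 9, 2], [8, 0, 2, 8]].
Row-reducing A symmetrically gives the diagonal entries 8, 2, 1/2, 0.
Counting signs: 3 positive, 1 zero.
Hence Q is positive semidefinite.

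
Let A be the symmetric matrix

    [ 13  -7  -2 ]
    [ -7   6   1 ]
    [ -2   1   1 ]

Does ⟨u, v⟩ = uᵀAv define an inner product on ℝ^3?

yes

Congruent diagonalization of A (simultaneous row and column reduction) yields pivots 13, 29/13, 20/29.
Counting signs: 3 positive.
Hence Q is positive definite.
⟨·,·⟩ is an inner product exactly when A is positive definite.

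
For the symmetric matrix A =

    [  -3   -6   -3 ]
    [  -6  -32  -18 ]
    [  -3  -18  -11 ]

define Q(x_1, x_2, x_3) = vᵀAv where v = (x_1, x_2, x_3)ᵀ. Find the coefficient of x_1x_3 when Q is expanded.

-6

The coefficient of x_1x_3 is A[1,3] + A[3,1] = 2·(-3) = -6.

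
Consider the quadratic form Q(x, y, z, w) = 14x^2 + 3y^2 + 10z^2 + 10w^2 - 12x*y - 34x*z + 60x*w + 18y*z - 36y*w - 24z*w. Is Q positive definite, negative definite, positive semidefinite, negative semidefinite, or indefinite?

indefinite

Write A = [[14, -6, -17, 30], [-6, 3, 9, -18], [-17, 9, 10, -12], [30, -18, -12, 10]].
Congruent diagonalization of A (simultaneous row and column reduction) yields pivots 14, 3/7, -35/2, -2/7.
So there are 2 positive, 2 negative pivots.
Hence Q is indefinite.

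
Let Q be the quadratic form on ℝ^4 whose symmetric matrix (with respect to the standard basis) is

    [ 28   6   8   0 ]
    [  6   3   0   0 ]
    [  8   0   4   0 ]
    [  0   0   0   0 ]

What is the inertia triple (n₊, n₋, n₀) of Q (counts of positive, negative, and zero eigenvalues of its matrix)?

(2, 0, 2)

Applying the same elementary operations to the rows and columns of A produces a congruent diagonal matrix with entries 28, 12/7, 0, 0.
Counting signs: 2 positive, 2 zero.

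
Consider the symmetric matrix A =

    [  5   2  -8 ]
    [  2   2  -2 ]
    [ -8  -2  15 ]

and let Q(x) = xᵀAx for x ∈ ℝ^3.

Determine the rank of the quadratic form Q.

3

Applying the same elementary operations to the rows and columns of A produces a congruent diagonal matrix with entries 5, 6/5, 1.
That gives 3 positive pivots.
The rank is the number of nonzero pivots: 3.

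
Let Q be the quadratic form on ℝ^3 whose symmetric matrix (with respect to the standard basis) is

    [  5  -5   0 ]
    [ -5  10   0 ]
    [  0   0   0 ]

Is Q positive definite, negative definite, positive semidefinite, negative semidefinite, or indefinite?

positive semidefinite

Congruent diagonalization of A (simultaneous row and column reduction) yields pivots 5, 5, 0.
That gives 2 positive, 1 zero pivots.
Hence Q is positive semidefinite.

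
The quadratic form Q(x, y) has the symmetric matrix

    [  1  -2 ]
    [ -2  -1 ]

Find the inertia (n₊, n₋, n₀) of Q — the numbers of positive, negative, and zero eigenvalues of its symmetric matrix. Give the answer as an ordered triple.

Row-reducing A symmetrically gives the diagonal entries 1, -5.
So there are 1 positive, 1 negative pivots.

(1, 1, 0)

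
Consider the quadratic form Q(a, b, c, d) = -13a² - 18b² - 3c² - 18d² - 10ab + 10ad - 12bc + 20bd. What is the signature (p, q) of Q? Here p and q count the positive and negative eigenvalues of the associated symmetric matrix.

(0, 4)

The symmetric matrix is A = [[-13, -5, 0, 5], [-5, -18, -6, 10], [0, -6, -3, 0], [5, 10, 0, -18]].
Row-reducing A symmetrically gives the diagonal entries -13, -209/13, -159/209, -4/53.
So there are 4 negative pivots.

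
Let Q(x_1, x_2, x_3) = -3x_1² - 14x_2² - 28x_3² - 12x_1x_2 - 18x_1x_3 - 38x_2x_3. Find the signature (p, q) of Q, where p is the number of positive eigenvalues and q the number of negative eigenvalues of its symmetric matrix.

(0, 3)

Write A = [[-3, -6, -9], [-6, -14, -19], [-9, -19, -28]].
Row-reducing A symmetrically gives the diagonal entries -3, -2, -1/2.
So there are 3 negative pivots.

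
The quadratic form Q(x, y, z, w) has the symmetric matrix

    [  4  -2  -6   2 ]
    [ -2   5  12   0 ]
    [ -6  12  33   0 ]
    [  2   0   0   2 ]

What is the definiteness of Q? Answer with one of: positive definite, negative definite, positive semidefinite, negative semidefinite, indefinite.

positive definite

Symmetric row and column elimination reduces A to a congruent diagonal form with pivots 4, 4, 15/4, 3/5.
So there are 4 positive pivots.
Hence Q is positive definite.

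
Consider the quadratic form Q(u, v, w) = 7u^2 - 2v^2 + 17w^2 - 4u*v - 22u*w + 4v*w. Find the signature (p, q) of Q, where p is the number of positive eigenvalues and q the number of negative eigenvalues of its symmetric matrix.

(2, 1)

The symmetric matrix is A = [[7, -2, -11], [-2, -2, 2], [-11, 2, 17]].
Symmetric row and column elimination reduces A to a congruent diagonal form with pivots 7, -18/7, 2/9.
That gives 2 positive, 1 negative pivots.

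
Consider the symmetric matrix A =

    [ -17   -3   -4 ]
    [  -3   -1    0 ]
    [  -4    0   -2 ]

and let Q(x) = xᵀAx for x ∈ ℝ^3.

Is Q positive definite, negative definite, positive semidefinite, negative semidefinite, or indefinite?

negative semidefinite

Applying the same elementary operations to the rows and columns of A produces a congruent diagonal matrix with entries -17, -8/17, 0.
That gives 2 negative, 1 zero pivots.
Hence Q is negative semidefinite.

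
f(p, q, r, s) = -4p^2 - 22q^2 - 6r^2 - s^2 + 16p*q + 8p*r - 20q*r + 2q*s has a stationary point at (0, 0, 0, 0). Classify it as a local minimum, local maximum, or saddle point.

local maximum

The Hessian at the origin is H = [[-8, 16, 8, 0], [16, -44, -20, 2], [8, -20, -12, 0], [0, 2, 0, -2]].
Applying the same elementary operations to the rows and columns of H produces a congruent diagonal matrix with entries -8, -12, -8/3, -3/2.
That gives 4 negative pivots.
H is negative definite, so the origin is a strict local maximum.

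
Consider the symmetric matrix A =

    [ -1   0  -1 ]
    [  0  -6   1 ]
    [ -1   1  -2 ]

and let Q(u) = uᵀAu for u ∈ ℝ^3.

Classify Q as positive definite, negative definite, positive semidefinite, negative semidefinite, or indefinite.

Symmetric row and column elimination reduces A to a congruent diagonal form with pivots -1, -6, -5/6.
Counting signs: 3 negative.
Hence Q is negative definite.

negative definite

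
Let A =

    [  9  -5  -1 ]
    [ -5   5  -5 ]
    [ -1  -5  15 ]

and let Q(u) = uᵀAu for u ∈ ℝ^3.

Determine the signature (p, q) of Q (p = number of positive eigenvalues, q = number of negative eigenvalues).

Congruent diagonalization of A (simultaneous row and column reduction) yields pivots 9, 20/9, 1.
That gives 3 positive pivots.

(3, 0)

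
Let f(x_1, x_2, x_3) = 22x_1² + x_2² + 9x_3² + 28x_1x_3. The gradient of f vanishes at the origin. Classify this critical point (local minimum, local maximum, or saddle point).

The Hessian at the origin is H = [[44, 0, 28], [0, 2, 0], [28, 0, 18]].
Row-reducing H symmetrically gives the diagonal entries 44, 2, 2/11.
That gives 3 positive pivots.
H is positive definite, so the origin is a strict local minimum.

local minimum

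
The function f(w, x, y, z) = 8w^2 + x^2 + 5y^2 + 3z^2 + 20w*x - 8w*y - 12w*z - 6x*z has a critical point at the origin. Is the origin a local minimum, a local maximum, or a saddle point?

saddle point

The Hessian at the origin is H = [[16, 20, -8, -12], [20, 2, 0, -6], [-8, 0, 10, 0], [-12, -6, 0, 6]].
Congruent diagonalization of H (simultaneous row and column reduction) yields pivots 16, -23, 238/23, 12/119.
That gives 3 positive, 1 negative pivots.
H is indefinite, so the origin is a saddle point.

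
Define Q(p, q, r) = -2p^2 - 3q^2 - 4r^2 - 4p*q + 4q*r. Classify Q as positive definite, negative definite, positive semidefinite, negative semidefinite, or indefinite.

negative semidefinite

The associated matrix is A = [[-2, -2, 0], [-2, -3, 2], [0, 2, -4]].
Row-reducing A symmetrically gives the diagonal entries -2, -1, 0.
So there are 2 negative, 1 zero pivots.
Hence Q is negative semidefinite.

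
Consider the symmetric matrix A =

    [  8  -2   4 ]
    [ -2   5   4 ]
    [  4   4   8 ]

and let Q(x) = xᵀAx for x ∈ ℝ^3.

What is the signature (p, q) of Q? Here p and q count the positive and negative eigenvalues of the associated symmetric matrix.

(3, 0)

An LDLᵀ factorisation of A has diagonal entries 8, 9/2, 4/9.
Counting signs: 3 positive.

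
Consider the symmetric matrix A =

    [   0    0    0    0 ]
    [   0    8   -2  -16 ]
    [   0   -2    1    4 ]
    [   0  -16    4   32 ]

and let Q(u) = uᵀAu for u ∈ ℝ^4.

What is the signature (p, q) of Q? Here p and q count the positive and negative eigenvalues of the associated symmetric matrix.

(2, 0)

Applying the same elementary operations to the rows and columns of A produces a congruent diagonal matrix with entries 0, 8, 1/2, 0.
That gives 2 positive, 2 zero pivots.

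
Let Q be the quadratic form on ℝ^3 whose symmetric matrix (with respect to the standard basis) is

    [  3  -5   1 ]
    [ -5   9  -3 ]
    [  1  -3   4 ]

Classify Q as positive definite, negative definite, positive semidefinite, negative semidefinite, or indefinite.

Applying the same elementary operations to the rows and columns of A produces a congruent diagonal matrix with entries 3, 2/3, 1.
That gives 3 positive pivots.
Hence Q is positive definite.

positive definite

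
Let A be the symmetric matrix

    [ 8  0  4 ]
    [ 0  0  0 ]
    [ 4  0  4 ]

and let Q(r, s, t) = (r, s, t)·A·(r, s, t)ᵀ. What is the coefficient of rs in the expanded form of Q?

The coefficient of rs is A[1,2] + A[2,1] = 2·0 = 0.

0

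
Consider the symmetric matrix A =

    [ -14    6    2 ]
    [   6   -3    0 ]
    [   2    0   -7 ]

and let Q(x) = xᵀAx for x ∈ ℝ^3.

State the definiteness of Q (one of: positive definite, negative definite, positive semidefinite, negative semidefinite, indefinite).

Leading principal minors: Δ_1 = -14, Δ_2 = 6, Δ_3 = -30.
The signs alternate starting with Δ_1 < 0, so by Sylvester's criterion Q is negative definite.

negative definite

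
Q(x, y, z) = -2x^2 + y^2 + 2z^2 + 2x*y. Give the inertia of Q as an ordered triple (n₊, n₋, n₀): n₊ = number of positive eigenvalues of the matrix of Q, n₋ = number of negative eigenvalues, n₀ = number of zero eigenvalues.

The symmetric matrix is A = [[-2, 1, 0], [1, 1, 0], [0, 0, 2]].
Applying the same elementary operations to the rows and columns of A produces a congruent diagonal matrix with entries -2, 3/2, 2.
Counting signs: 2 positive, 1 negative.

(2, 1, 0)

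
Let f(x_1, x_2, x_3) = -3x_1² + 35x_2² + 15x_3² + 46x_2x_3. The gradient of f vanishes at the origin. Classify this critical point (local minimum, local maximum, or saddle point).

saddle point

The Hessian at the origin is H = [[-6, 0, 0], [0, 70, 46], [0, 46, 30]].
Applying the same elementary operations to the rows and columns of H produces a congruent diagonal matrix with entries -6, 70, -8/35.
So there are 1 positive, 2 negative pivots.
H is indefinite, so the origin is a saddle point.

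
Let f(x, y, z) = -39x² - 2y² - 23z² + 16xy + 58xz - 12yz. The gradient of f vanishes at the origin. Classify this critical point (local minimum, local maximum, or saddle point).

The Hessian at the origin is H = [[-78, 16, 58], [16, -4, -12], [58, -12, -46]].
Applying the same elementary operations to the rows and columns of H produces a congruent diagonal matrix with entries -78, -28/39, -20/7.
Counting signs: 3 negative.
H is negative definite, so the origin is a strict local maximum.

local maximum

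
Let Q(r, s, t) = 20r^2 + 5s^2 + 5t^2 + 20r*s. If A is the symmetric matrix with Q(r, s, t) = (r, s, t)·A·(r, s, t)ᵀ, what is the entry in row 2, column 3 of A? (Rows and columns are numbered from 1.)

0

The coefficient of s·t in Q is 0. For a symmetric A this equals A[2,3] + A[3,2] = 2·A[2,3].
So A[2,3] = 0/2 = 0.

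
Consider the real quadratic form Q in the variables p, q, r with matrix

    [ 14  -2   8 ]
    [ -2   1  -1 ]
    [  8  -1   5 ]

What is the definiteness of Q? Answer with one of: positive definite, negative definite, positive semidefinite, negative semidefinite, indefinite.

positive definite

Row-reducing A symmetrically gives the diagonal entries 14, 5/7, 2/5.
Counting signs: 3 positive.
Hence Q is positive definite.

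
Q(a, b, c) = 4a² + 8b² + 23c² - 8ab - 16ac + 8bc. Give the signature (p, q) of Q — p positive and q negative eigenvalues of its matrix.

The symmetric matrix is A = [[4, -4, -8], [-4, 8, 4], [-8, 4, 23]].
Row-reducing A symmetrically gives the diagonal entries 4, 4, 3.
So there are 3 positive pivots.

(3, 0)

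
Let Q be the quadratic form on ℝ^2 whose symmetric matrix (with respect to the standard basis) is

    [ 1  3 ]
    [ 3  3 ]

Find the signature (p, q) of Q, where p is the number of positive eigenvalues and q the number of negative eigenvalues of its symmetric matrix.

Symmetric row and column elimination reduces A to a congruent diagonal form with pivots 1, -6.
Counting signs: 1 positive, 1 negative.

(1, 1)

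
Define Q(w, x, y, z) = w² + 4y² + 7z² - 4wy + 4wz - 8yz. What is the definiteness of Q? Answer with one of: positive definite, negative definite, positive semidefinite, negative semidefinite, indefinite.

positive semidefinite

The associated matrix is A = [[1, 0, -2, 2], [0, 0, 0, 0], [-2, 0, 4, -4], [2, 0, -4, 7]].
Congruent diagonalization of A (simultaneous row and column reduction) yields pivots 1, 0, 0, 3.
So there are 2 positive, 2 zero pivots.
Hence Q is positive semidefinite.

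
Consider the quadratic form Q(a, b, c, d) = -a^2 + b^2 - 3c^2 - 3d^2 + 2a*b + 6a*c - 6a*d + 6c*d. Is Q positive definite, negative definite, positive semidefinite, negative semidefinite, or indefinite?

The associated matrix is A = [[-1, 1, 3, -3], [1, 1, 0, 0], [3, 0, -3, 3], [-3, 0, 3, -3]].
Congruent diagonalization of A (simultaneous row and column reduction) yields pivots -1, 2, 3/2, 0.
So there are 2 positive, 1 negative, 1 zero pivots.
Hence Q is indefinite.

indefinite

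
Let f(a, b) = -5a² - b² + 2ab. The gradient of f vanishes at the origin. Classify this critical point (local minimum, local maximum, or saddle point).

The Hessian at the origin is H = [[-10, 2], [2, -2]].
det H = -10·-2 − (2)² = 16 > 0 and H[1,1] = -10 < 0, so H is negative definite.
Therefore the origin is a local maximum.

local maximum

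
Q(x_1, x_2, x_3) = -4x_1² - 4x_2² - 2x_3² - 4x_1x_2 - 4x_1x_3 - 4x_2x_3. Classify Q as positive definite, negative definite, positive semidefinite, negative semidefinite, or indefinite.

negative definite

The associated matrix is A = [[-4, -2, -2], [-2, -4, -2], [-2, -2, -2]].
Applying the same elementary operations to the rows and columns of A produces a congruent diagonal matrix with entries -4, -3, -2/3.
So there are 3 negative pivots.
Hence Q is negative definite.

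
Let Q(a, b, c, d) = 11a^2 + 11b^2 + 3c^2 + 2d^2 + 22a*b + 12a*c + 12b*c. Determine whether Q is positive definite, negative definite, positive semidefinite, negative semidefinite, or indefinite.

indefinite

The associated matrix is A = [[11, 11, 6, 0], [11, 11, 6, 0], [6, 6, 3, 0], [0, 0, 0, 2]].
Applying the same elementary operations to the rows and columns of A produces a congruent diagonal matrix with entries 11, 0, -3/11, 2.
Counting signs: 2 positive, 1 negative, 1 zero.
Hence Q is indefinite.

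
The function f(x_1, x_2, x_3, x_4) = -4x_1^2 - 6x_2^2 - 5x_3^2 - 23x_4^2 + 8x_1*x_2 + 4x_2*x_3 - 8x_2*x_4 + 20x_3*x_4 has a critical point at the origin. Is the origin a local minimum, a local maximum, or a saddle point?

local maximum

The Hessian at the origin is H = [[-8, 8, 0, 0], [8, -12, 4, -8], [0, 4, -10, 20], [0, -8, 20, -46]].
Congruent diagonalization of H (simultaneous row and column reduction) yields pivots -8, -4, -6, -6.
Counting signs: 4 negative.
H is negative definite, so the origin is a strict local maximum.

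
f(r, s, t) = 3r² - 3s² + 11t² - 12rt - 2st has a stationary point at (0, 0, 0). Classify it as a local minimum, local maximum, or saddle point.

The Hessian at the origin is H = [[6, 0, -12], [0, -6, -2], [-12, -2, 22]].
Applying the same elementary operations to the rows and columns of H produces a congruent diagonal matrix with entries 6, -6, -4/3.
So there are 1 positive, 2 negative pivots.
H is indefinite, so the origin is a saddle point.

saddle point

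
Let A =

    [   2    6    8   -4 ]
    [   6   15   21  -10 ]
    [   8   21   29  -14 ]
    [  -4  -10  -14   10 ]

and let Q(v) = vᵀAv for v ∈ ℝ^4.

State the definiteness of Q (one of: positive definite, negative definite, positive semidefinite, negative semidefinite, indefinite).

Symmetric row and column elimination reduces A to a congruent diagonal form with pivots 2, -3, 0, 10/3.
So there are 2 positive, 1 negative, 1 zero pivots.
Hence Q is indefinite.

indefinite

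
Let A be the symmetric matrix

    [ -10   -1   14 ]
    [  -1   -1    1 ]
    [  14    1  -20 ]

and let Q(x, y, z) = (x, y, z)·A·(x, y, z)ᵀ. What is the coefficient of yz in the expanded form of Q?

The coefficient of yz is A[2,3] + A[3,2] = 2·1 = 2.

2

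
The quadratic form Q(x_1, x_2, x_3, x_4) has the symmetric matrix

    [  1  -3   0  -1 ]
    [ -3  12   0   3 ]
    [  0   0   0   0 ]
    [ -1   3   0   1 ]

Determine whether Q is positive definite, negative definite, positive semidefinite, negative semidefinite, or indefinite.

Congruent diagonalization of A (simultaneous row and column reduction) yields pivots 1, 3, 0, 0.
So there are 2 positive, 2 zero pivots.
Hence Q is positive semidefinite.

positive semidefinite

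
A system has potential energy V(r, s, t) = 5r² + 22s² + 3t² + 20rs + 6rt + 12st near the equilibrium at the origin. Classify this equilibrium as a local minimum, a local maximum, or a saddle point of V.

The Hessian at the origin is H = [[10, 20, 6], [20, 44, 12], [6, 12, 6]].
Applying the same elementary operations to the rows and columns of H produces a congruent diagonal matrix with entries 10, 4, 12/5.
Counting signs: 3 positive.
H is positive definite, so the origin is a strict local minimum.

local minimum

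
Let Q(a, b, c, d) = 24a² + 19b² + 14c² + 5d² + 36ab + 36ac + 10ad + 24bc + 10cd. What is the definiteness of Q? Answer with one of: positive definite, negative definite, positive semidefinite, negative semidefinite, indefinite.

The associated matrix is A = [[24, 18, 18, 5], [18, 19, 12, 0], [18, 12, 14, 5], [5, 0, 5, 5]].
Congruent diagonalization of A (simultaneous row and column reduction) yields pivots 24, 11/2, 1/11, 5/6.
That gives 4 positive pivots.
Hence Q is positive definite.

positive definite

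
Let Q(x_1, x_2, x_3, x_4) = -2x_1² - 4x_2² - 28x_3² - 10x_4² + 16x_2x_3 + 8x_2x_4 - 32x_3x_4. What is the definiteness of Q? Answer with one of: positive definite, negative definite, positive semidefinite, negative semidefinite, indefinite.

negative definite

The symmetric matrix is A = [[-2, 0, 0, 0], [0, -4, 8, 4], [0, 8, -28, -16], [0, 4, -16, -10]].
Symmetric row and column elimination reduces A to a congruent diagonal form with pivots -2, -4, -12, -2/3.
Counting signs: 4 negative.
Hence Q is negative definite.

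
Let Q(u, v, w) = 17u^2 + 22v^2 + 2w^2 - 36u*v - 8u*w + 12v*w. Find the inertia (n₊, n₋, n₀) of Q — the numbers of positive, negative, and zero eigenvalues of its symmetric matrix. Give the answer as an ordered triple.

(2, 0, 1)

The symmetric matrix is A = [[17, -18, -4], [-18, 22, 6], [-4, 6, 2]].
Applying the same elementary operations to the rows and columns of A produces a congruent diagonal matrix with entries 17, 50/17, 0.
Counting signs: 2 positive, 1 zero.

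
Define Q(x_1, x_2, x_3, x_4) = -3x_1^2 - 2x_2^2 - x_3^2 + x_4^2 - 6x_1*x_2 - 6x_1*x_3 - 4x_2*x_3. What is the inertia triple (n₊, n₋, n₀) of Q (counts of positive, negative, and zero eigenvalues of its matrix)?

(3, 1, 0)

Write A = [[-3, -3, -3, 0], [-3, -2, -2, 0], [-3, -2, -1, 0], [0, 0, 0, 1]].
Congruent diagonalization of A (simultaneous row and column reduction) yields pivots -3, 1, 1, 1.
That gives 3 positive, 1 negative pivots.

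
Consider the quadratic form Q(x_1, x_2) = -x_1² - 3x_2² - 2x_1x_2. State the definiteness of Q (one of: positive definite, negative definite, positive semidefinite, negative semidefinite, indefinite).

negative definite

The symmetric matrix of Q is [[-1, -1], [-1, -3]].
For the 2×2 matrix [[-1, -1], [-1, -3]]: det = -1·-3 − (-1)² = 2, trace = -4.
det > 0 so both eigenvalues share the sign of the trace; trace = -4 < 0 ⇒ both negative.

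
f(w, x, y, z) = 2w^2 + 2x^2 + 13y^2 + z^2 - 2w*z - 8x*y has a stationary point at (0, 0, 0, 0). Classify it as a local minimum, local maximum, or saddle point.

local minimum

The Hessian at the origin is H = [[4, 0, 0, -2], [0, 4, -8, 0], [0, -8, 26, 0], [-2, 0, 0, 2]].
Applying the same elementary operations to the rows and columns of H produces a congruent diagonal matrix with entries 4, 4, 10, 1.
Counting signs: 4 positive.
H is positive definite, so the origin is a strict local minimum.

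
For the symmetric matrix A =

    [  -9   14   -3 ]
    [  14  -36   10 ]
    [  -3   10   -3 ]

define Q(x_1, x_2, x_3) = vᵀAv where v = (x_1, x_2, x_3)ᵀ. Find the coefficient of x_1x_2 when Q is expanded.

The coefficient of x_1x_2 is A[1,2] + A[2,1] = 2·14 = 28.

28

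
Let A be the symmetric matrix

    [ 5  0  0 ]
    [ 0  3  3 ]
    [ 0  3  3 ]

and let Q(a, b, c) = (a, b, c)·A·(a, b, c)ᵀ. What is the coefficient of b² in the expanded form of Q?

3

The coefficient of b² is the diagonal entry A[2,2] = 3.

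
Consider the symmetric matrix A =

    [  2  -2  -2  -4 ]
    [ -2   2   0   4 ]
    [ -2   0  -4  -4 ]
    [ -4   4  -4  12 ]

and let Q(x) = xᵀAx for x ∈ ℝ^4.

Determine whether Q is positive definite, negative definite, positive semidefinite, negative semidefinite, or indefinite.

A is congruent to a diagonal matrix with 3 positive, 1 negative and 0 zero entries, so Q is indefinite.

indefinite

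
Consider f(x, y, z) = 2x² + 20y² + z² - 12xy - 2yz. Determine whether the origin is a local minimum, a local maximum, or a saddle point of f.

local minimum

The Hessian at the origin is H = [[4, -12, 0], [-12, 40, -2], [0, -2, 2]].
Row-reducing H symmetrically gives the diagonal entries 4, 4, 1.
So there are 3 positive pivots.
H is positive definite, so the origin is a strict local minimum.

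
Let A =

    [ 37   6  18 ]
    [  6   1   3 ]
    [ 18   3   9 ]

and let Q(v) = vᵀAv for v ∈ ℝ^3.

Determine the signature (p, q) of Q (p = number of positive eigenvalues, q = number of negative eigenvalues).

(2, 0)

Row-reducing A symmetrically gives the diagonal entries 37, 1/37, 0.
That gives 2 positive, 1 zero pivots.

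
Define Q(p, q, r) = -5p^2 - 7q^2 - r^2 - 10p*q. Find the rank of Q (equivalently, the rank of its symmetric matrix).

The symmetric matrix is A = [[-5, -5, 0], [-5, -7, 0], [0, 0, -1]].
Symmetric row and column elimination reduces A to a congruent diagonal form with pivots -5, -2, -1.
That gives 3 negative pivots.
The rank is the number of nonzero pivots: 3.

3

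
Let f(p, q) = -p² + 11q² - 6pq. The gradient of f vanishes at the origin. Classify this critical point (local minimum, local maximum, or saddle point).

saddle point

The Hessian at the origin is H = [[-2, -6], [-6, 22]].
det H = -2·22 − (-6)² = -80 < 0, so H is indefinite.
Therefore the origin is a saddle point.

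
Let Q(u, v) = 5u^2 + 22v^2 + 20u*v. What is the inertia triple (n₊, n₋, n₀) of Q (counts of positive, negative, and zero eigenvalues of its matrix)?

Write A = [[5, 10], [10, 22]].
Applying the same elementary operations to the rows and columns of A produces a congruent diagonal matrix with entries 5, 2.
That gives 2 positive pivots.

(2, 0, 0)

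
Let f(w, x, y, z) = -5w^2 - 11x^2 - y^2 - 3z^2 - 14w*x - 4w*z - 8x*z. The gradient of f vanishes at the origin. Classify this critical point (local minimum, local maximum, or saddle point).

local maximum

The Hessian at the origin is H = [[-10, -14, 0, -4], [-14, -22, 0, -8], [0, 0, -2, 0], [-4, -8, 0, -6]].
Row-reducing H symmetrically gives the diagonal entries -10, -12/5, -2, -2.
So there are 4 negative pivots.
H is negative definite, so the origin is a strict local maximum.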